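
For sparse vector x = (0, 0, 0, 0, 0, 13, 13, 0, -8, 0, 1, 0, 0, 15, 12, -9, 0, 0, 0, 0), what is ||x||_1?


Non-zero entries: [(5, 13), (6, 13), (8, -8), (10, 1), (13, 15), (14, 12), (15, -9)]
Absolute values: [13, 13, 8, 1, 15, 12, 9]
||x||_1 = sum = 71.

71


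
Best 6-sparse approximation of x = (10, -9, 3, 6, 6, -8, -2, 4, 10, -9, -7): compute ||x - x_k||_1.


Sorted |x_i| descending: [10, 10, 9, 9, 8, 7, 6, 6, 4, 3, 2]
Keep top 6: [10, 10, 9, 9, 8, 7]
Tail entries: [6, 6, 4, 3, 2]
L1 error = sum of tail = 21.

21


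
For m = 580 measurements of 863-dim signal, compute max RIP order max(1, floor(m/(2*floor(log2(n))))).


floor(log2(863)) = 9.
2*9 = 18.
m/(2*floor(log2(n))) = 580/18 ≈ 32.2222.
floor = 32.
k = max(1, 32) = 32.

32


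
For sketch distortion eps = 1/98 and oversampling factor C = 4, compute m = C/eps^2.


1/eps = 98.
(1/eps)^2 = 9604.
m = 4*9604 = 38416.

38416


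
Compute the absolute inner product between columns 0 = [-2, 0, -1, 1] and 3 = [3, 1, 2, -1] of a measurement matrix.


Inner product: -2*3 + 0*1 + -1*2 + 1*-1
Products: [-6, 0, -2, -1]
Sum = -9.
|dot| = 9.

9


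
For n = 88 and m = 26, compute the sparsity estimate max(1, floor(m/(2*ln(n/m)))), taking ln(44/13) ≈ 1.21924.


n/m = 88/26 = 44/13.
ln(n/m) ≈ 1.21924.
2*ln(n/m) ≈ 2.43848.
m/(2*ln(n/m)) ≈ 26/2.43848 ≈ 10.6624.
floor = 10.
k_max = max(1, 10) = 10.

10


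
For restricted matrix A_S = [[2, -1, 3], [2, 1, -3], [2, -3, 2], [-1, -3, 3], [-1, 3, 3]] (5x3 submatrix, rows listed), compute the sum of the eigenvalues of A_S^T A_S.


Sum of eigenvalues of A_S^T A_S = trace(A_S^T A_S) = sum of squared column norms of A_S.
A_S^T A_S diagonal: [14, 29, 40].
trace = 14 + 29 + 40 = 83.

83


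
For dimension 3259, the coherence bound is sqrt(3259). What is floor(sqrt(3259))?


57^2 = 3249 <= 3259 < 3364 = 58^2, so 57 <= sqrt(3259) < 58.
floor(sqrt(3259)) = 57.

57


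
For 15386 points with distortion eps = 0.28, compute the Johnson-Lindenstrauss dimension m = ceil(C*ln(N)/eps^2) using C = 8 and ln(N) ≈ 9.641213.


ln(15386) ≈ 9.641213.
eps^2 = 0.28^2 = 0.0784.
C*ln(N)/eps^2 ≈ 8*9.641213/0.0784 ≈ 983.7972.
m = ceil(983.7972) = 984.

984


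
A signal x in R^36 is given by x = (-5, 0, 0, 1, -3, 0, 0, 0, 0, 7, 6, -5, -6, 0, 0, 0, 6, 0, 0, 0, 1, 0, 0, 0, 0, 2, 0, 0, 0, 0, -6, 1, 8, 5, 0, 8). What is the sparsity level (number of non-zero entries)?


Non-zero positions: [0, 3, 4, 9, 10, 11, 12, 16, 20, 25, 30, 31, 32, 33, 35].
Sparsity = 15.

15


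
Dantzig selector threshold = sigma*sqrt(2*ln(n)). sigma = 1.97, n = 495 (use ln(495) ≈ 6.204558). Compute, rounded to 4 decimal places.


ln(495) ≈ 6.204558.
2*ln(n) ≈ 12.409116.
sqrt(2*ln(n)) ≈ sqrt(12.409116) ≈ 3.522658.
threshold ≈ 1.97*3.522658 = 6.93963626 ≈ 6.9396.

6.9396


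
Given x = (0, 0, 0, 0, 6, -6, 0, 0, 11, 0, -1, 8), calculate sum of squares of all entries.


Non-zero entries: [(4, 6), (5, -6), (8, 11), (10, -1), (11, 8)]
Squares: [36, 36, 121, 1, 64]
||x||_2^2 = sum = 258.

258


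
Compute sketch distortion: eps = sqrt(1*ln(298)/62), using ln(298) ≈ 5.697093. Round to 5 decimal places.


ln(298) ≈ 5.697093.
1*ln(N)/m ≈ 1*5.697093/62 ≈ 0.0918886.
eps = sqrt(0.0918886) ≈ 0.3031313 ≈ 0.30313.

0.30313


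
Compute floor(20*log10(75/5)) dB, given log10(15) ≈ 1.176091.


||x||/||e|| = 75/5 = 15.
log10(15) ≈ 1.176091.
20*log10(||x||/||e||) ≈ 20*1.176091 = 23.52182.
floor(23.52182) = 23.

23


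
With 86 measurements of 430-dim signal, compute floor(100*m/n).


100*m/n = 100*86/430 ≈ 20.0.
floor = 20.

20


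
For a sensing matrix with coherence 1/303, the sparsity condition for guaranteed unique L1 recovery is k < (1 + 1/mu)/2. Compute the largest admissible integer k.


1/mu = 303.
1 + 1/mu = 304.
(1 + 1/mu)/2 = 152 is an integer and the inequality is strict, so k_max = 152 - 1 = 151.

151


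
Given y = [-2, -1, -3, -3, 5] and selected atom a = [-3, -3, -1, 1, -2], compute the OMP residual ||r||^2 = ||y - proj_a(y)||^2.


a^T a = 24.
a^T y = -1.
coeff = -1/24 = -1/24.
||r||^2 = 1151/24.

1151/24


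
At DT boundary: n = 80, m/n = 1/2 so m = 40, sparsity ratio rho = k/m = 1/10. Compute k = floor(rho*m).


m = 1/2*80 = 40.
rho = 1/10.
rho*m = 1/10*40 = 4.
k = floor(4) = 4.

4


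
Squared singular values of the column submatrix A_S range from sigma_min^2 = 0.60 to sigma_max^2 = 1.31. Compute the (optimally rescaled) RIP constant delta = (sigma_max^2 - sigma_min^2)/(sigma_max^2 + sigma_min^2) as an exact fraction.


lambda_max - lambda_min = 1.31 - 0.60 = 0.71.
lambda_max + lambda_min = 1.31 + 0.60 = 1.91.
delta = 0.71/1.91 = 71/191.

71/191


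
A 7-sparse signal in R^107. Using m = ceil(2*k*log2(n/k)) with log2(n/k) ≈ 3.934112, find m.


log2(n/k) = log2(107/7) ≈ 3.934112.
2*k*log2(n/k) ≈ 2*7*3.934112 = 55.077568.
m = ceil(55.077568) = 56.

56


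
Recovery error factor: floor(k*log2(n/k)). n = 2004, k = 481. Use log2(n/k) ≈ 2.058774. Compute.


log2(n/k) = log2(2004/481) ≈ 2.058774.
k*log2(n/k) ≈ 481*2.058774 = 990.270294.
floor(990.270294) = 990.

990


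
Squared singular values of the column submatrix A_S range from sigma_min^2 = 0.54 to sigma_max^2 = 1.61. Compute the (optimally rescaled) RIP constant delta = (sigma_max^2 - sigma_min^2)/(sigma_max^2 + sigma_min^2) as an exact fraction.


lambda_max - lambda_min = 1.61 - 0.54 = 1.07.
lambda_max + lambda_min = 1.61 + 0.54 = 2.15.
delta = 1.07/2.15 = 107/215.

107/215


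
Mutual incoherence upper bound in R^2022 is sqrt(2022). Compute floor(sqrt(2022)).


44^2 = 1936 <= 2022 < 2025 = 45^2, so 44 <= sqrt(2022) < 45.
floor(sqrt(2022)) = 44.

44


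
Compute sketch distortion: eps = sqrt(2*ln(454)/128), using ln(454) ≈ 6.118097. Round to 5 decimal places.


ln(454) ≈ 6.118097.
2*ln(N)/m ≈ 2*6.118097/128 ≈ 0.09559527.
eps = sqrt(0.09559527) ≈ 0.3091848 ≈ 0.30918.

0.30918


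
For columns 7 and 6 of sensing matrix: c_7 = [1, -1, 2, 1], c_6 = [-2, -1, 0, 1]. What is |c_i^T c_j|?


Inner product: 1*-2 + -1*-1 + 2*0 + 1*1
Products: [-2, 1, 0, 1]
Sum = 0.
|dot| = 0.

0


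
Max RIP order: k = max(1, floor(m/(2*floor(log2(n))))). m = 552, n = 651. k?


floor(log2(651)) = 9.
2*9 = 18.
m/(2*floor(log2(n))) = 552/18 ≈ 30.6667.
floor = 30.
k = max(1, 30) = 30.

30


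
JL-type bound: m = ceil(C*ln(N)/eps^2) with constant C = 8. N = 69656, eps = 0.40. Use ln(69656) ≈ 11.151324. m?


ln(69656) ≈ 11.151324.
eps^2 = 0.40^2 = 0.16.
C*ln(N)/eps^2 ≈ 8*11.151324/0.16 ≈ 557.5662.
m = ceil(557.5662) = 558.

558


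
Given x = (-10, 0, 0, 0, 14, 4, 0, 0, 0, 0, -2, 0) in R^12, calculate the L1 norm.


Non-zero entries: [(0, -10), (4, 14), (5, 4), (10, -2)]
Absolute values: [10, 14, 4, 2]
||x||_1 = sum = 30.

30


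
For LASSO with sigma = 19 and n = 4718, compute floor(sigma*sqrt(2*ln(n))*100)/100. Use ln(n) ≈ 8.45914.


ln(4718) ≈ 8.45914.
2*ln(n) ≈ 16.91828.
sqrt(2*ln(n)) ≈ sqrt(16.91828) ≈ 4.113184.
lambda ≈ 19*4.113184 = 78.150496.
floor(lambda*100)/100 = 78.15.

78.15


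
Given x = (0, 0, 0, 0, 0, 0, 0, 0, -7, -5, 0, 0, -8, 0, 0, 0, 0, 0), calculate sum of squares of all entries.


Non-zero entries: [(8, -7), (9, -5), (12, -8)]
Squares: [49, 25, 64]
||x||_2^2 = sum = 138.

138


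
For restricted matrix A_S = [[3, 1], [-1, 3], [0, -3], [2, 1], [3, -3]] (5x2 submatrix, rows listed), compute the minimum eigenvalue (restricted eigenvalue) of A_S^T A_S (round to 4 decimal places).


A_S^T A_S = [[23, -7], [-7, 29]].
trace = 52.
det = 618.
disc = trace^2 - 4*det = 2704 - 4*618 = 232.
sqrt(232) ≈ 15.231546.
lam_min = (52 - sqrt(232))/2 ≈ (52 - 15.231546)/2 = 18.384227 ≈ 18.3842.

18.3842


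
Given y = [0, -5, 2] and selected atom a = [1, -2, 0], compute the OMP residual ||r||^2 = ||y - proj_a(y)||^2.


a^T a = 5.
a^T y = 10.
coeff = 10/5 = 2.
||r||^2 = 9.

9


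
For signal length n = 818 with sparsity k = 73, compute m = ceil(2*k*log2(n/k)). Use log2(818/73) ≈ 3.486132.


log2(n/k) = log2(818/73) ≈ 3.486132.
2*k*log2(n/k) ≈ 2*73*3.486132 = 508.975272.
m = ceil(508.975272) = 509.

509


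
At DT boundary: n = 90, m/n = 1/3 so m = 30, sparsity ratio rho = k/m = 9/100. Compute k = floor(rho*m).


m = 1/3*90 = 30.
rho = 9/100.
rho*m = 9/100*30 = 2.7.
k = floor(2.7) = 2.

2


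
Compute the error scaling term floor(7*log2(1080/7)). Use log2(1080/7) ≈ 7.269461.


log2(n/k) = log2(1080/7) ≈ 7.269461.
k*log2(n/k) ≈ 7*7.269461 = 50.886227.
floor(50.886227) = 50.

50


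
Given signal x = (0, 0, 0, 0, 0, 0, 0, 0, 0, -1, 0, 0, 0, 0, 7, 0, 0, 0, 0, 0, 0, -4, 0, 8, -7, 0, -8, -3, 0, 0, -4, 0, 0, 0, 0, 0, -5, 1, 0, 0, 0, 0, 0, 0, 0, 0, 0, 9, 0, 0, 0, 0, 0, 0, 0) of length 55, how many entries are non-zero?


Non-zero positions: [9, 14, 21, 23, 24, 26, 27, 30, 36, 37, 47].
Sparsity = 11.

11


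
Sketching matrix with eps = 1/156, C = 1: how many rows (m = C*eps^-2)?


1/eps = 156.
(1/eps)^2 = 24336.
m = 1*24336 = 24336.

24336


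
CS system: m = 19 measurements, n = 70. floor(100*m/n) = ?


100*m/n = 100*19/70 ≈ 27.1429.
floor = 27.

27


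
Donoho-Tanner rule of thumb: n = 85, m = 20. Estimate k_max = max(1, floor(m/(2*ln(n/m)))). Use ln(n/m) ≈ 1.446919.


n/m = 85/20 = 17/4.
ln(n/m) ≈ 1.446919.
2*ln(n/m) ≈ 2.893838.
m/(2*ln(n/m)) ≈ 20/2.893838 ≈ 6.9112.
floor = 6.
k_max = max(1, 6) = 6.

6


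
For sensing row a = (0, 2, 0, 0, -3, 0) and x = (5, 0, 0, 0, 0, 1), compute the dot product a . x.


Non-zero terms: ['0*5', '0*1']
Products: [0, 0]
y = sum = 0.

0


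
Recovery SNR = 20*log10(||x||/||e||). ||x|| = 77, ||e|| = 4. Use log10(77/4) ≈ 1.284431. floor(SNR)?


||x||/||e|| = 77/4.
log10(77/4) ≈ 1.284431.
20*log10(||x||/||e||) ≈ 20*1.284431 = 25.68862.
floor(25.68862) = 25.

25


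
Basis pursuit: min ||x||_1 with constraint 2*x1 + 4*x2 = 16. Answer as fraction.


Axis intercepts:
  x1 = 8, x2 = 0: L1 = 8
  x1 = 0, x2 = 4: L1 = 4
x* = (0, 4)
||x*||_1 = 4.

4


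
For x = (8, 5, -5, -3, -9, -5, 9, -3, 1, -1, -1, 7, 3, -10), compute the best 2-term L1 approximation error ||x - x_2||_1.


Sorted |x_i| descending: [10, 9, 9, 8, 7, 5, 5, 5, 3, 3, 3, 1, 1, 1]
Keep top 2: [10, 9]
Tail entries: [9, 8, 7, 5, 5, 5, 3, 3, 3, 1, 1, 1]
L1 error = sum of tail = 51.

51


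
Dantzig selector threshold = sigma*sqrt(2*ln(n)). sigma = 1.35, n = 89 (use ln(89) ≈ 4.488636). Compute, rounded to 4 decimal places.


ln(89) ≈ 4.488636.
2*ln(n) ≈ 8.977272.
sqrt(2*ln(n)) ≈ sqrt(8.977272) ≈ 2.99621.
threshold ≈ 1.35*2.99621 = 4.0448835 ≈ 4.0449.

4.0449


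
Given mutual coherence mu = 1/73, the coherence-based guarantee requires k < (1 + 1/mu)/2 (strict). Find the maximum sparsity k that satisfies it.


1/mu = 73.
1 + 1/mu = 74.
(1 + 1/mu)/2 = 37 is an integer and the inequality is strict, so k_max = 37 - 1 = 36.

36


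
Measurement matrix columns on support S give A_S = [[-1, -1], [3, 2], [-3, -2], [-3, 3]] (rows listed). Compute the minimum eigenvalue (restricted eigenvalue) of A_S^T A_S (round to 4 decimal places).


A_S^T A_S = [[28, 4], [4, 18]].
trace = 46.
det = 488.
disc = trace^2 - 4*det = 2116 - 4*488 = 164.
sqrt(164) ≈ 12.806248.
lam_min = (46 - sqrt(164))/2 ≈ (46 - 12.806248)/2 = 16.596876 ≈ 16.5969.

16.5969


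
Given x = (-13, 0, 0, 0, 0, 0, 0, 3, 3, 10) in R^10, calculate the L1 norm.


Non-zero entries: [(0, -13), (7, 3), (8, 3), (9, 10)]
Absolute values: [13, 3, 3, 10]
||x||_1 = sum = 29.

29


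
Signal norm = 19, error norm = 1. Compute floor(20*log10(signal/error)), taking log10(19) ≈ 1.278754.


||x||/||e|| = 19/1 = 19.
log10(19) ≈ 1.278754.
20*log10(||x||/||e||) ≈ 20*1.278754 = 25.57508.
floor(25.57508) = 25.

25


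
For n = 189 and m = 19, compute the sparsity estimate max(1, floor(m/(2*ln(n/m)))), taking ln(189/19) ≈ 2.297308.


n/m = 189/19.
ln(n/m) ≈ 2.297308.
2*ln(n/m) ≈ 4.594616.
m/(2*ln(n/m)) ≈ 19/4.594616 ≈ 4.1353.
floor = 4.
k_max = max(1, 4) = 4.

4


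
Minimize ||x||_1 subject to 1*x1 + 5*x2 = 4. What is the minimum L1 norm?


Axis intercepts:
  x1 = 4, x2 = 0: L1 = 4
  x1 = 0, x2 = 4/5: L1 = 4/5
x* = (0, 4/5)
||x*||_1 = 4/5.

4/5


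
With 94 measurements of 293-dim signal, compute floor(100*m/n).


100*m/n = 100*94/293 ≈ 32.0819.
floor = 32.

32


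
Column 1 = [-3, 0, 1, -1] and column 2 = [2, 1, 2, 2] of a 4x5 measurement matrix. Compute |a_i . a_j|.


Inner product: -3*2 + 0*1 + 1*2 + -1*2
Products: [-6, 0, 2, -2]
Sum = -6.
|dot| = 6.

6


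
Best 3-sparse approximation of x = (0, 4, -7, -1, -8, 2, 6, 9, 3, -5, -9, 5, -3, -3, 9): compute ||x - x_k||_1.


Sorted |x_i| descending: [9, 9, 9, 8, 7, 6, 5, 5, 4, 3, 3, 3, 2, 1, 0]
Keep top 3: [9, 9, 9]
Tail entries: [8, 7, 6, 5, 5, 4, 3, 3, 3, 2, 1, 0]
L1 error = sum of tail = 47.

47


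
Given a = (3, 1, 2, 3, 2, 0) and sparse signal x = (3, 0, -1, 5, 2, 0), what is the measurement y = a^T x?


Non-zero terms: ['3*3', '2*-1', '3*5', '2*2']
Products: [9, -2, 15, 4]
y = sum = 26.

26


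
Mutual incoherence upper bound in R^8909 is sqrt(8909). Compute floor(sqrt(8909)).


94^2 = 8836 <= 8909 < 9025 = 95^2, so 94 <= sqrt(8909) < 95.
floor(sqrt(8909)) = 94.

94


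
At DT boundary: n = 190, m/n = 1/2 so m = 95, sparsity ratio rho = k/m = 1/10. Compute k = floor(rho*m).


m = 1/2*190 = 95.
rho = 1/10.
rho*m = 1/10*95 = 9.5.
k = floor(9.5) = 9.

9


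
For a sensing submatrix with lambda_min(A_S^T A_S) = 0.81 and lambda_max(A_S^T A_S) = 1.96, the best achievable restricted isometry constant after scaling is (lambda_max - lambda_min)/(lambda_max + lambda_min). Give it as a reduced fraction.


lambda_max - lambda_min = 1.96 - 0.81 = 1.15.
lambda_max + lambda_min = 1.96 + 0.81 = 2.77.
delta = 1.15/2.77 = 115/277.

115/277


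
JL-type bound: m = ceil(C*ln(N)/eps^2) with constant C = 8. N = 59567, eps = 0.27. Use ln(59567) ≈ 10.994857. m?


ln(59567) ≈ 10.994857.
eps^2 = 0.27^2 = 0.0729.
C*ln(N)/eps^2 ≈ 8*10.994857/0.0729 ≈ 1206.5687.
m = ceil(1206.5687) = 1207.

1207


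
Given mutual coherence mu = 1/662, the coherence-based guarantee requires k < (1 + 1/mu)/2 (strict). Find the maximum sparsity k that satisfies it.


1/mu = 662.
1 + 1/mu = 663.
(1 + 1/mu)/2 = 331.5 is not an integer, so k_max = floor(331.5) = 331.

331


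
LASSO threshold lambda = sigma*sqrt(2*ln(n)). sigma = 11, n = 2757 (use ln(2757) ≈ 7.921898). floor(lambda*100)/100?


ln(2757) ≈ 7.921898.
2*ln(n) ≈ 15.843796.
sqrt(2*ln(n)) ≈ sqrt(15.843796) ≈ 3.980427.
lambda ≈ 11*3.980427 = 43.784697.
floor(lambda*100)/100 = 43.78.

43.78


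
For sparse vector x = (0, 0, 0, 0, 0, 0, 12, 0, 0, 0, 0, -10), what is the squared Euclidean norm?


Non-zero entries: [(6, 12), (11, -10)]
Squares: [144, 100]
||x||_2^2 = sum = 244.

244


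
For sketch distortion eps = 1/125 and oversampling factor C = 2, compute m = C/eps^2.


1/eps = 125.
(1/eps)^2 = 15625.
m = 2*15625 = 31250.

31250


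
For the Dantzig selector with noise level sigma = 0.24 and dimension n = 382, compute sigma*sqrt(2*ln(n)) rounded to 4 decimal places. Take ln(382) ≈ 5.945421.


ln(382) ≈ 5.945421.
2*ln(n) ≈ 11.890842.
sqrt(2*ln(n)) ≈ sqrt(11.890842) ≈ 3.44831.
threshold ≈ 0.24*3.44831 = 0.8275944 ≈ 0.8276.

0.8276


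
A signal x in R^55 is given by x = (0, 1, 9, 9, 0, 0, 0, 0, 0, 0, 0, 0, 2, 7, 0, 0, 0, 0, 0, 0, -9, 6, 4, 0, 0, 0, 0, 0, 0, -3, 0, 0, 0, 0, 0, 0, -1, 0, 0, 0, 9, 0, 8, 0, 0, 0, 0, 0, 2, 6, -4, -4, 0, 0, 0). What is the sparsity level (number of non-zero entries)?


Non-zero positions: [1, 2, 3, 12, 13, 20, 21, 22, 29, 36, 40, 42, 48, 49, 50, 51].
Sparsity = 16.

16


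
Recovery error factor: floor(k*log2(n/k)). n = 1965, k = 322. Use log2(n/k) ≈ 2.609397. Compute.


log2(n/k) = log2(1965/322) ≈ 2.609397.
k*log2(n/k) ≈ 322*2.609397 = 840.225834.
floor(840.225834) = 840.

840


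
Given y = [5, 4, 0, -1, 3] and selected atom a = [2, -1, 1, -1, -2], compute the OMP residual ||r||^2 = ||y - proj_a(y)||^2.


a^T a = 11.
a^T y = 1.
coeff = 1/11 = 1/11.
||r||^2 = 560/11.

560/11


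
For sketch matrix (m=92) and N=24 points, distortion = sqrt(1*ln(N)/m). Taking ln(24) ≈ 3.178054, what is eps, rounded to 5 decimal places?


ln(24) ≈ 3.178054.
1*ln(N)/m ≈ 1*3.178054/92 ≈ 0.03454407.
eps = sqrt(0.03454407) ≈ 0.1858604 ≈ 0.18586.

0.18586


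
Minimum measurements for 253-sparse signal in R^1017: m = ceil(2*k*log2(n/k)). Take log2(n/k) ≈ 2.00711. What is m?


log2(n/k) = log2(1017/253) ≈ 2.00711.
2*k*log2(n/k) ≈ 2*253*2.00711 = 1015.59766.
m = ceil(1015.59766) = 1016.

1016


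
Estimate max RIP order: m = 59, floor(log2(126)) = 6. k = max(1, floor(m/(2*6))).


floor(log2(126)) = 6.
2*6 = 12.
m/(2*floor(log2(n))) = 59/12 ≈ 4.9167.
floor = 4.
k = max(1, 4) = 4.

4


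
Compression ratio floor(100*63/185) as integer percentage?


100*m/n = 100*63/185 ≈ 34.0541.
floor = 34.

34


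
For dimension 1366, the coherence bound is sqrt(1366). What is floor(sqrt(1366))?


36^2 = 1296 <= 1366 < 1369 = 37^2, so 36 <= sqrt(1366) < 37.
floor(sqrt(1366)) = 36.

36


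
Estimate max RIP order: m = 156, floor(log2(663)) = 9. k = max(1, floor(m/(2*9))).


floor(log2(663)) = 9.
2*9 = 18.
m/(2*floor(log2(n))) = 156/18 ≈ 8.6667.
floor = 8.
k = max(1, 8) = 8.

8


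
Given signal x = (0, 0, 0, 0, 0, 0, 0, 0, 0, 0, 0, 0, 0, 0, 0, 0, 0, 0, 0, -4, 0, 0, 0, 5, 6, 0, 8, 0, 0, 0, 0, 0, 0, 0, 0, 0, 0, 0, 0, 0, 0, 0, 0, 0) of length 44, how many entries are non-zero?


Non-zero positions: [19, 23, 24, 26].
Sparsity = 4.

4


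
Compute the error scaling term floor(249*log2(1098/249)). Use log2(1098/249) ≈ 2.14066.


log2(n/k) = log2(1098/249) ≈ 2.14066.
k*log2(n/k) ≈ 249*2.14066 = 533.02434.
floor(533.02434) = 533.

533


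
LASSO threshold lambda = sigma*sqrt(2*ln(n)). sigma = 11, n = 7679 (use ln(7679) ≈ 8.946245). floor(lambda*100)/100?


ln(7679) ≈ 8.946245.
2*ln(n) ≈ 17.89249.
sqrt(2*ln(n)) ≈ sqrt(17.89249) ≈ 4.229952.
lambda ≈ 11*4.229952 = 46.529472.
floor(lambda*100)/100 = 46.52.

46.52


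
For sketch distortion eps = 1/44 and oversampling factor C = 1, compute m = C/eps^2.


1/eps = 44.
(1/eps)^2 = 1936.
m = 1*1936 = 1936.

1936


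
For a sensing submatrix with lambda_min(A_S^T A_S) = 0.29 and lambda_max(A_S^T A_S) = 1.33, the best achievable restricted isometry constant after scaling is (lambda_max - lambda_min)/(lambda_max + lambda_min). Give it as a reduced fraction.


lambda_max - lambda_min = 1.33 - 0.29 = 1.04.
lambda_max + lambda_min = 1.33 + 0.29 = 1.62.
delta = 1.04/1.62 = 104/162 = 52/81.

52/81


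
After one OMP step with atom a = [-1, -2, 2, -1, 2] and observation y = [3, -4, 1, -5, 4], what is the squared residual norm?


a^T a = 14.
a^T y = 20.
coeff = 20/14 = 10/7.
||r||^2 = 269/7.

269/7


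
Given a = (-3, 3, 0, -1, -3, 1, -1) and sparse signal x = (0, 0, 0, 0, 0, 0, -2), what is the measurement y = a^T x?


Non-zero terms: ['-1*-2']
Products: [2]
y = sum = 2.

2


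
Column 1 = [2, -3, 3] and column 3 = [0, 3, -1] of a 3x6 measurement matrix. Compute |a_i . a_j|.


Inner product: 2*0 + -3*3 + 3*-1
Products: [0, -9, -3]
Sum = -12.
|dot| = 12.

12


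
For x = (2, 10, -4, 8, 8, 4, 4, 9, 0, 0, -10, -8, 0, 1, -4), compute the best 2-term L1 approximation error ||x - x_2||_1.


Sorted |x_i| descending: [10, 10, 9, 8, 8, 8, 4, 4, 4, 4, 2, 1, 0, 0, 0]
Keep top 2: [10, 10]
Tail entries: [9, 8, 8, 8, 4, 4, 4, 4, 2, 1, 0, 0, 0]
L1 error = sum of tail = 52.

52


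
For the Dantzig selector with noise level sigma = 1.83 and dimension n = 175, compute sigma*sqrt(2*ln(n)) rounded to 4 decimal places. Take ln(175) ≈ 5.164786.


ln(175) ≈ 5.164786.
2*ln(n) ≈ 10.329572.
sqrt(2*ln(n)) ≈ sqrt(10.329572) ≈ 3.213965.
threshold ≈ 1.83*3.213965 = 5.88155595 ≈ 5.8816.

5.8816


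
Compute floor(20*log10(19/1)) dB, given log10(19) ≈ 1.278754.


||x||/||e|| = 19/1 = 19.
log10(19) ≈ 1.278754.
20*log10(||x||/||e||) ≈ 20*1.278754 = 25.57508.
floor(25.57508) = 25.

25


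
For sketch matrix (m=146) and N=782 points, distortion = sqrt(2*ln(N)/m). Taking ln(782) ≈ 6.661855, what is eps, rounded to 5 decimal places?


ln(782) ≈ 6.661855.
2*ln(N)/m ≈ 2*6.661855/146 ≈ 0.09125829.
eps = sqrt(0.09125829) ≈ 0.3020899 ≈ 0.30209.

0.30209


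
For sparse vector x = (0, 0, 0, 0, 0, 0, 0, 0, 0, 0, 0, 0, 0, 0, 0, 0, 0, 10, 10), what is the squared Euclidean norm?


Non-zero entries: [(17, 10), (18, 10)]
Squares: [100, 100]
||x||_2^2 = sum = 200.

200


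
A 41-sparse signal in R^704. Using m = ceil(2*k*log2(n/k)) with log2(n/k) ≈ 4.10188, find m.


log2(n/k) = log2(704/41) ≈ 4.10188.
2*k*log2(n/k) ≈ 2*41*4.10188 = 336.35416.
m = ceil(336.35416) = 337.

337


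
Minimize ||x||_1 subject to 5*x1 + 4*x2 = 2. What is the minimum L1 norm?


Axis intercepts:
  x1 = 2/5, x2 = 0: L1 = 2/5
  x1 = 0, x2 = 1/2: L1 = 1/2
x* = (2/5, 0)
||x*||_1 = 2/5.

2/5


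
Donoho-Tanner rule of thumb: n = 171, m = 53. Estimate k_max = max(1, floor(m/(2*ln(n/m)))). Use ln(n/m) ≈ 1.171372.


n/m = 171/53.
ln(n/m) ≈ 1.171372.
2*ln(n/m) ≈ 2.342744.
m/(2*ln(n/m)) ≈ 53/2.342744 ≈ 22.623.
floor = 22.
k_max = max(1, 22) = 22.

22


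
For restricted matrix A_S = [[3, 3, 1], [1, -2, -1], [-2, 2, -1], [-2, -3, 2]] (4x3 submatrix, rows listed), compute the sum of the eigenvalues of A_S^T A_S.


Sum of eigenvalues of A_S^T A_S = trace(A_S^T A_S) = sum of squared column norms of A_S.
A_S^T A_S diagonal: [18, 26, 7].
trace = 18 + 26 + 7 = 51.

51


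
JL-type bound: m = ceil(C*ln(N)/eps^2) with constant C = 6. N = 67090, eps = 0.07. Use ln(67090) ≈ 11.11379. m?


ln(67090) ≈ 11.11379.
eps^2 = 0.07^2 = 0.0049.
C*ln(N)/eps^2 ≈ 6*11.11379/0.0049 ≈ 13608.7224.
m = ceil(13608.7224) = 13609.

13609


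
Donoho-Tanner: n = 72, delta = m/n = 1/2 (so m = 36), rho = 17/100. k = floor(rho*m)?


m = 1/2*72 = 36.
rho = 17/100.
rho*m = 17/100*36 = 6.12.
k = floor(6.12) = 6.

6


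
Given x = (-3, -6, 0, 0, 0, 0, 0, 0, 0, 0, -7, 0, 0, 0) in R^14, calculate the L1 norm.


Non-zero entries: [(0, -3), (1, -6), (10, -7)]
Absolute values: [3, 6, 7]
||x||_1 = sum = 16.

16


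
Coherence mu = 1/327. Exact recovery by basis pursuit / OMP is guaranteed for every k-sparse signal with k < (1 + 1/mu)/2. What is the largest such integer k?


1/mu = 327.
1 + 1/mu = 328.
(1 + 1/mu)/2 = 164 is an integer and the inequality is strict, so k_max = 164 - 1 = 163.

163


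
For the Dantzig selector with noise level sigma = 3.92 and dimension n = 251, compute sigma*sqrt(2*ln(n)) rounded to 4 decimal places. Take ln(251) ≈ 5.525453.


ln(251) ≈ 5.525453.
2*ln(n) ≈ 11.050906.
sqrt(2*ln(n)) ≈ sqrt(11.050906) ≈ 3.32429.
threshold ≈ 3.92*3.32429 = 13.0312168 ≈ 13.0312.

13.0312


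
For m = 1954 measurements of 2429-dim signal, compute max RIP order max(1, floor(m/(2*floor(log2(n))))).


floor(log2(2429)) = 11.
2*11 = 22.
m/(2*floor(log2(n))) = 1954/22 ≈ 88.8182.
floor = 88.
k = max(1, 88) = 88.

88


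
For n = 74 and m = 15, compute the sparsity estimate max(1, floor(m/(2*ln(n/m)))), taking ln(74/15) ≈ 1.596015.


n/m = 74/15.
ln(n/m) ≈ 1.596015.
2*ln(n/m) ≈ 3.19203.
m/(2*ln(n/m)) ≈ 15/3.19203 ≈ 4.6992.
floor = 4.
k_max = max(1, 4) = 4.

4


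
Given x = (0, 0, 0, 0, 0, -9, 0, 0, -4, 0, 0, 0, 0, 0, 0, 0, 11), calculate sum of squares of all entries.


Non-zero entries: [(5, -9), (8, -4), (16, 11)]
Squares: [81, 16, 121]
||x||_2^2 = sum = 218.

218


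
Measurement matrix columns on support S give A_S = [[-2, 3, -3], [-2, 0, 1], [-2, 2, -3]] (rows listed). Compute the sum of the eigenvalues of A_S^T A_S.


Sum of eigenvalues of A_S^T A_S = trace(A_S^T A_S) = sum of squared column norms of A_S.
A_S^T A_S diagonal: [12, 13, 19].
trace = 12 + 13 + 19 = 44.

44


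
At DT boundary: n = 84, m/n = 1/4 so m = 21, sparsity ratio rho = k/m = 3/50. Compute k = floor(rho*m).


m = 1/4*84 = 21.
rho = 3/50.
rho*m = 3/50*21 = 1.26.
k = floor(1.26) = 1.

1


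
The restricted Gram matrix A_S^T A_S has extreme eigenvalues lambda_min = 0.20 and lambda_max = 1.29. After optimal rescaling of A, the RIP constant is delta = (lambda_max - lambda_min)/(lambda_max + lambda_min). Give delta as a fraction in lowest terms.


lambda_max - lambda_min = 1.29 - 0.20 = 1.09.
lambda_max + lambda_min = 1.29 + 0.20 = 1.49.
delta = 1.09/1.49 = 109/149.

109/149


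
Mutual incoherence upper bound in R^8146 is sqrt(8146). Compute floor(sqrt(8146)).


90^2 = 8100 <= 8146 < 8281 = 91^2, so 90 <= sqrt(8146) < 91.
floor(sqrt(8146)) = 90.

90


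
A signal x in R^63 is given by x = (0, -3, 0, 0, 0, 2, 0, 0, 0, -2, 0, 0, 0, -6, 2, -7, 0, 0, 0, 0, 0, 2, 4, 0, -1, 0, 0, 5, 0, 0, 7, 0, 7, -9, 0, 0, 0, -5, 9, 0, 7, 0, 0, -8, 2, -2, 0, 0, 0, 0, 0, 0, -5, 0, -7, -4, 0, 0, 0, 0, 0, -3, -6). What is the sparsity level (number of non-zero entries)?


Non-zero positions: [1, 5, 9, 13, 14, 15, 21, 22, 24, 27, 30, 32, 33, 37, 38, 40, 43, 44, 45, 52, 54, 55, 61, 62].
Sparsity = 24.

24


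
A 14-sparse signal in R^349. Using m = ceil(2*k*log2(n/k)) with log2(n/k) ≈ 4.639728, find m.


log2(n/k) = log2(349/14) ≈ 4.639728.
2*k*log2(n/k) ≈ 2*14*4.639728 = 129.912384.
m = ceil(129.912384) = 130.

130


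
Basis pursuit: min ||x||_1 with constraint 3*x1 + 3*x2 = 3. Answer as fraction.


Axis intercepts:
  x1 = 1, x2 = 0: L1 = 1
  x1 = 0, x2 = 1: L1 = 1
x* = (1, 0)
||x*||_1 = 1.

1


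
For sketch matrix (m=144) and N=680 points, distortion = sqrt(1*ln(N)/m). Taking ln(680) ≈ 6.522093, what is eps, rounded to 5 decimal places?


ln(680) ≈ 6.522093.
1*ln(N)/m ≈ 1*6.522093/144 ≈ 0.04529231.
eps = sqrt(0.04529231) ≈ 0.2128199 ≈ 0.21282.

0.21282


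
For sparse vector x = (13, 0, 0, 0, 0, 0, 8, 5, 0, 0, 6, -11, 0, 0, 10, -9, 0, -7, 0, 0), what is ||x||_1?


Non-zero entries: [(0, 13), (6, 8), (7, 5), (10, 6), (11, -11), (14, 10), (15, -9), (17, -7)]
Absolute values: [13, 8, 5, 6, 11, 10, 9, 7]
||x||_1 = sum = 69.

69


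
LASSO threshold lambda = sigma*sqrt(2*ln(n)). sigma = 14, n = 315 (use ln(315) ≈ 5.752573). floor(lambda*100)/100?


ln(315) ≈ 5.752573.
2*ln(n) ≈ 11.505146.
sqrt(2*ln(n)) ≈ sqrt(11.505146) ≈ 3.391924.
lambda ≈ 14*3.391924 = 47.486936.
floor(lambda*100)/100 = 47.48.

47.48


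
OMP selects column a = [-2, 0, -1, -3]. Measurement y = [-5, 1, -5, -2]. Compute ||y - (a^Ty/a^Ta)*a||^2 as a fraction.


a^T a = 14.
a^T y = 21.
coeff = 21/14 = 3/2.
||r||^2 = 47/2.

47/2


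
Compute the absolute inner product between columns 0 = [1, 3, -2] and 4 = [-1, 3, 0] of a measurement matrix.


Inner product: 1*-1 + 3*3 + -2*0
Products: [-1, 9, 0]
Sum = 8.
|dot| = 8.

8


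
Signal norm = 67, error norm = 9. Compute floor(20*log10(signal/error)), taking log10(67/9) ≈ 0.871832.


||x||/||e|| = 67/9.
log10(67/9) ≈ 0.871832.
20*log10(||x||/||e||) ≈ 20*0.871832 = 17.43664.
floor(17.43664) = 17.

17


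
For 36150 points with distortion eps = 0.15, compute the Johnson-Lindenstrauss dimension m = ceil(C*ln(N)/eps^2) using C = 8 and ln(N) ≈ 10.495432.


ln(36150) ≈ 10.495432.
eps^2 = 0.15^2 = 0.0225.
C*ln(N)/eps^2 ≈ 8*10.495432/0.0225 ≈ 3731.7092.
m = ceil(3731.7092) = 3732.

3732


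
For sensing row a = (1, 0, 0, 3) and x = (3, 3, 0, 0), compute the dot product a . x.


Non-zero terms: ['1*3', '0*3']
Products: [3, 0]
y = sum = 3.

3


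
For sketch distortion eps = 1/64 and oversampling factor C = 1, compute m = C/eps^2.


1/eps = 64.
(1/eps)^2 = 4096.
m = 1*4096 = 4096.

4096


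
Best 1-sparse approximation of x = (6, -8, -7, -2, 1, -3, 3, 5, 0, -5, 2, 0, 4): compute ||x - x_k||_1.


Sorted |x_i| descending: [8, 7, 6, 5, 5, 4, 3, 3, 2, 2, 1, 0, 0]
Keep top 1: [8]
Tail entries: [7, 6, 5, 5, 4, 3, 3, 2, 2, 1, 0, 0]
L1 error = sum of tail = 38.

38


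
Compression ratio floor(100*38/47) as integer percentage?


100*m/n = 100*38/47 ≈ 80.8511.
floor = 80.

80


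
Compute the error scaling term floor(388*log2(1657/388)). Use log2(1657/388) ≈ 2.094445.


log2(n/k) = log2(1657/388) ≈ 2.094445.
k*log2(n/k) ≈ 388*2.094445 = 812.64466.
floor(812.64466) = 812.

812


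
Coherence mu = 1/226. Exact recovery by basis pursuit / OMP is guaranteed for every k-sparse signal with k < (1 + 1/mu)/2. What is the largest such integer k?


1/mu = 226.
1 + 1/mu = 227.
(1 + 1/mu)/2 = 113.5 is not an integer, so k_max = floor(113.5) = 113.

113


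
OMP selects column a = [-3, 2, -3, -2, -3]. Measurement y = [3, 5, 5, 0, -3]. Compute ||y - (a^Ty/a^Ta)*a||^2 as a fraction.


a^T a = 35.
a^T y = -5.
coeff = -5/35 = -1/7.
||r||^2 = 471/7.

471/7


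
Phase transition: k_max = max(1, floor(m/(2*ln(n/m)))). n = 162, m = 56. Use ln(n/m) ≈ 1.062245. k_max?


n/m = 162/56 = 81/28.
ln(n/m) ≈ 1.062245.
2*ln(n/m) ≈ 2.12449.
m/(2*ln(n/m)) ≈ 56/2.12449 ≈ 26.3593.
floor = 26.
k_max = max(1, 26) = 26.

26


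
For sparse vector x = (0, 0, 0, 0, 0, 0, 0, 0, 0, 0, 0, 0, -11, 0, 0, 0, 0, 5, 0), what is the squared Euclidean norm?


Non-zero entries: [(12, -11), (17, 5)]
Squares: [121, 25]
||x||_2^2 = sum = 146.

146


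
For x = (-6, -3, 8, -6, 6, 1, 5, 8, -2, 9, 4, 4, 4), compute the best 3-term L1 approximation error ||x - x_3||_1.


Sorted |x_i| descending: [9, 8, 8, 6, 6, 6, 5, 4, 4, 4, 3, 2, 1]
Keep top 3: [9, 8, 8]
Tail entries: [6, 6, 6, 5, 4, 4, 4, 3, 2, 1]
L1 error = sum of tail = 41.

41


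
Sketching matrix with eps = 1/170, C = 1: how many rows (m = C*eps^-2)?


1/eps = 170.
(1/eps)^2 = 28900.
m = 1*28900 = 28900.

28900


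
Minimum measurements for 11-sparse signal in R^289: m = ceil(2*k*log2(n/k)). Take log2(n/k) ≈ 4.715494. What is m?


log2(n/k) = log2(289/11) ≈ 4.715494.
2*k*log2(n/k) ≈ 2*11*4.715494 = 103.740868.
m = ceil(103.740868) = 104.

104


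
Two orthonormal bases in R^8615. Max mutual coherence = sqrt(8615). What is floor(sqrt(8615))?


92^2 = 8464 <= 8615 < 8649 = 93^2, so 92 <= sqrt(8615) < 93.
floor(sqrt(8615)) = 92.

92


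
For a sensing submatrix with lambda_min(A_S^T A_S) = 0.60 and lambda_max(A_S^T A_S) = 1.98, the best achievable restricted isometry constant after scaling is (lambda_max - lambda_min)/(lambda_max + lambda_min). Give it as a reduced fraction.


lambda_max - lambda_min = 1.98 - 0.60 = 1.38.
lambda_max + lambda_min = 1.98 + 0.60 = 2.58.
delta = 1.38/2.58 = 138/258 = 23/43.

23/43


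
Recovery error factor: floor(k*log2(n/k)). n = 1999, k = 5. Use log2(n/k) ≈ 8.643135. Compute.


log2(n/k) = log2(1999/5) ≈ 8.643135.
k*log2(n/k) ≈ 5*8.643135 = 43.215675.
floor(43.215675) = 43.

43


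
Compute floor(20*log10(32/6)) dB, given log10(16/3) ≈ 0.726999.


||x||/||e|| = 32/6 = 16/3.
log10(16/3) ≈ 0.726999.
20*log10(||x||/||e||) ≈ 20*0.726999 = 14.53998.
floor(14.53998) = 14.

14


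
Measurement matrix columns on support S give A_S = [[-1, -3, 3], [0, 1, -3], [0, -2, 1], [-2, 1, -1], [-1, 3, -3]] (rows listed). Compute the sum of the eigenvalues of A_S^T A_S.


Sum of eigenvalues of A_S^T A_S = trace(A_S^T A_S) = sum of squared column norms of A_S.
A_S^T A_S diagonal: [6, 24, 29].
trace = 6 + 24 + 29 = 59.

59


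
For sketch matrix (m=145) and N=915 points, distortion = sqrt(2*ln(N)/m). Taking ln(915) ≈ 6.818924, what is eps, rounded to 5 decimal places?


ln(915) ≈ 6.818924.
2*ln(N)/m ≈ 2*6.818924/145 ≈ 0.09405412.
eps = sqrt(0.09405412) ≈ 0.3066824 ≈ 0.30668.

0.30668


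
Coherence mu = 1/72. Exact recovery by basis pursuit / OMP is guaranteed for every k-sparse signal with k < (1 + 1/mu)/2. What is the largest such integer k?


1/mu = 72.
1 + 1/mu = 73.
(1 + 1/mu)/2 = 36.5 is not an integer, so k_max = floor(36.5) = 36.

36


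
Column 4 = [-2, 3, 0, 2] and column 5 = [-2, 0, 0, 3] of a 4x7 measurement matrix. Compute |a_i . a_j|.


Inner product: -2*-2 + 3*0 + 0*0 + 2*3
Products: [4, 0, 0, 6]
Sum = 10.
|dot| = 10.

10


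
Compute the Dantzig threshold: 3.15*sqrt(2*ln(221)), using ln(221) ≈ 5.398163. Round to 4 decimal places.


ln(221) ≈ 5.398163.
2*ln(n) ≈ 10.796326.
sqrt(2*ln(n)) ≈ sqrt(10.796326) ≈ 3.285776.
threshold ≈ 3.15*3.285776 = 10.3501944 ≈ 10.3502.

10.3502


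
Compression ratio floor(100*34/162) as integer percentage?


100*m/n = 100*34/162 ≈ 20.9877.
floor = 20.

20


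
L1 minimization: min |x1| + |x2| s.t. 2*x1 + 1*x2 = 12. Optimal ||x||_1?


Axis intercepts:
  x1 = 6, x2 = 0: L1 = 6
  x1 = 0, x2 = 12: L1 = 12
x* = (6, 0)
||x*||_1 = 6.

6


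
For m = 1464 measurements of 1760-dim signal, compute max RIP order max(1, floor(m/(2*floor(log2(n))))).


floor(log2(1760)) = 10.
2*10 = 20.
m/(2*floor(log2(n))) = 1464/20 ≈ 73.2.
floor = 73.
k = max(1, 73) = 73.

73


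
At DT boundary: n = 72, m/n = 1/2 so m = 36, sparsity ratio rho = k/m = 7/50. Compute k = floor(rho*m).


m = 1/2*72 = 36.
rho = 7/50.
rho*m = 7/50*36 = 5.04.
k = floor(5.04) = 5.

5


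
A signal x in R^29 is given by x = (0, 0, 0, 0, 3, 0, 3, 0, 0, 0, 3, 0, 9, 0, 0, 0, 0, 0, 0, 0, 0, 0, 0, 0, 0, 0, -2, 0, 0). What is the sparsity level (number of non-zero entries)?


Non-zero positions: [4, 6, 10, 12, 26].
Sparsity = 5.

5


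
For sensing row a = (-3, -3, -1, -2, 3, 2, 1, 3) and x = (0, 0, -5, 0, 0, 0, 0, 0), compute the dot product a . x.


Non-zero terms: ['-1*-5']
Products: [5]
y = sum = 5.

5


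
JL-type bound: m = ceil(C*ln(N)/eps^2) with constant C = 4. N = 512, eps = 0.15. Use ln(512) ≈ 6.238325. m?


ln(512) ≈ 6.238325.
eps^2 = 0.15^2 = 0.0225.
C*ln(N)/eps^2 ≈ 4*6.238325/0.0225 ≈ 1109.0356.
m = ceil(1109.0356) = 1110.

1110


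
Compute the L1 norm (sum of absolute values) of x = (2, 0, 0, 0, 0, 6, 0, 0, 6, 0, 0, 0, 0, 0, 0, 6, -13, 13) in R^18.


Non-zero entries: [(0, 2), (5, 6), (8, 6), (15, 6), (16, -13), (17, 13)]
Absolute values: [2, 6, 6, 6, 13, 13]
||x||_1 = sum = 46.

46


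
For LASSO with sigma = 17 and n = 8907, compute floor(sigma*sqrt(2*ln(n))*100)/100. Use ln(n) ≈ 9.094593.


ln(8907) ≈ 9.094593.
2*ln(n) ≈ 18.189186.
sqrt(2*ln(n)) ≈ sqrt(18.189186) ≈ 4.264878.
lambda ≈ 17*4.264878 = 72.502926.
floor(lambda*100)/100 = 72.50.

72.50


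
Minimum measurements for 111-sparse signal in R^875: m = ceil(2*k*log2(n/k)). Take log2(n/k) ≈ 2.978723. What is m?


log2(n/k) = log2(875/111) ≈ 2.978723.
2*k*log2(n/k) ≈ 2*111*2.978723 = 661.276506.
m = ceil(661.276506) = 662.

662


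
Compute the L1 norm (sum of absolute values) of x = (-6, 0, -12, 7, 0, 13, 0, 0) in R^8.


Non-zero entries: [(0, -6), (2, -12), (3, 7), (5, 13)]
Absolute values: [6, 12, 7, 13]
||x||_1 = sum = 38.

38


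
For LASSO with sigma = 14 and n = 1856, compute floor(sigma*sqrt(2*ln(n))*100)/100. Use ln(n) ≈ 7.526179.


ln(1856) ≈ 7.526179.
2*ln(n) ≈ 15.052358.
sqrt(2*ln(n)) ≈ sqrt(15.052358) ≈ 3.879737.
lambda ≈ 14*3.879737 = 54.316318.
floor(lambda*100)/100 = 54.31.

54.31


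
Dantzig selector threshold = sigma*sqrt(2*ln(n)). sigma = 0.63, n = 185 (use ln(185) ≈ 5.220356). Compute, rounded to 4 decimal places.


ln(185) ≈ 5.220356.
2*ln(n) ≈ 10.440712.
sqrt(2*ln(n)) ≈ sqrt(10.440712) ≈ 3.231209.
threshold ≈ 0.63*3.231209 = 2.03566167 ≈ 2.0357.

2.0357


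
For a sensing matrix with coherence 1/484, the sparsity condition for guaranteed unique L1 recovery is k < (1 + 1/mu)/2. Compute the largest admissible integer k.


1/mu = 484.
1 + 1/mu = 485.
(1 + 1/mu)/2 = 242.5 is not an integer, so k_max = floor(242.5) = 242.

242


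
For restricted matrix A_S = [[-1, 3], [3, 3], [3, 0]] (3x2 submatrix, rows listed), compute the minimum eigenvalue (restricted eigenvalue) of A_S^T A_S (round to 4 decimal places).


A_S^T A_S = [[19, 6], [6, 18]].
trace = 37.
det = 306.
disc = trace^2 - 4*det = 1369 - 4*306 = 145.
sqrt(145) ≈ 12.041595.
lam_min = (37 - sqrt(145))/2 ≈ (37 - 12.041595)/2 = 12.4792025 ≈ 12.4792.

12.4792


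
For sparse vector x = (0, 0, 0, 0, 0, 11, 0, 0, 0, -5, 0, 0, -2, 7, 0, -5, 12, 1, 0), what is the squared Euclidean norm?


Non-zero entries: [(5, 11), (9, -5), (12, -2), (13, 7), (15, -5), (16, 12), (17, 1)]
Squares: [121, 25, 4, 49, 25, 144, 1]
||x||_2^2 = sum = 369.

369


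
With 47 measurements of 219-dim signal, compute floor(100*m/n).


100*m/n = 100*47/219 ≈ 21.4612.
floor = 21.

21


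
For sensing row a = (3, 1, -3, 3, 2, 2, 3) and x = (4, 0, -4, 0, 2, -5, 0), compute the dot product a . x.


Non-zero terms: ['3*4', '-3*-4', '2*2', '2*-5']
Products: [12, 12, 4, -10]
y = sum = 18.

18


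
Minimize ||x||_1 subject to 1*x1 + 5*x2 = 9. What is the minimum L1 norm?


Axis intercepts:
  x1 = 9, x2 = 0: L1 = 9
  x1 = 0, x2 = 9/5: L1 = 9/5
x* = (0, 9/5)
||x*||_1 = 9/5.

9/5


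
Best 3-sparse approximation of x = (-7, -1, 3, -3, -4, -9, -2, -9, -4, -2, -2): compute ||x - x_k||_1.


Sorted |x_i| descending: [9, 9, 7, 4, 4, 3, 3, 2, 2, 2, 1]
Keep top 3: [9, 9, 7]
Tail entries: [4, 4, 3, 3, 2, 2, 2, 1]
L1 error = sum of tail = 21.

21


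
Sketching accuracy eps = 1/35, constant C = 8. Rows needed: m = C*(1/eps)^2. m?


1/eps = 35.
(1/eps)^2 = 1225.
m = 8*1225 = 9800.

9800


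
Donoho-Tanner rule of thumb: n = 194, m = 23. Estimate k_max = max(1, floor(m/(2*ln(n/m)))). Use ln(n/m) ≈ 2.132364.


n/m = 194/23.
ln(n/m) ≈ 2.132364.
2*ln(n/m) ≈ 4.264728.
m/(2*ln(n/m)) ≈ 23/4.264728 ≈ 5.3931.
floor = 5.
k_max = max(1, 5) = 5.

5


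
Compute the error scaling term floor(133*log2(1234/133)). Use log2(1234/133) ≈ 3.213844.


log2(n/k) = log2(1234/133) ≈ 3.213844.
k*log2(n/k) ≈ 133*3.213844 = 427.441252.
floor(427.441252) = 427.

427


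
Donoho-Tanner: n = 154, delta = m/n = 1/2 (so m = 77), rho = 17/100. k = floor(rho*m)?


m = 1/2*154 = 77.
rho = 17/100.
rho*m = 17/100*77 = 13.09.
k = floor(13.09) = 13.

13


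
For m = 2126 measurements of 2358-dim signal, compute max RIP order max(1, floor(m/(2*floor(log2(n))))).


floor(log2(2358)) = 11.
2*11 = 22.
m/(2*floor(log2(n))) = 2126/22 ≈ 96.6364.
floor = 96.
k = max(1, 96) = 96.

96


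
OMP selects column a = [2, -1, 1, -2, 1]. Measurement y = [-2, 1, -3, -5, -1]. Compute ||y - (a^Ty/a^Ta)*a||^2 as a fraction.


a^T a = 11.
a^T y = 1.
coeff = 1/11 = 1/11.
||r||^2 = 439/11.

439/11


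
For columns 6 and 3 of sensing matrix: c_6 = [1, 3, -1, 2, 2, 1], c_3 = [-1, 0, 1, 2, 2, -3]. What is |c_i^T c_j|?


Inner product: 1*-1 + 3*0 + -1*1 + 2*2 + 2*2 + 1*-3
Products: [-1, 0, -1, 4, 4, -3]
Sum = 3.
|dot| = 3.

3


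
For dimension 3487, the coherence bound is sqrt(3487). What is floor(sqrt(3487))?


59^2 = 3481 <= 3487 < 3600 = 60^2, so 59 <= sqrt(3487) < 60.
floor(sqrt(3487)) = 59.

59


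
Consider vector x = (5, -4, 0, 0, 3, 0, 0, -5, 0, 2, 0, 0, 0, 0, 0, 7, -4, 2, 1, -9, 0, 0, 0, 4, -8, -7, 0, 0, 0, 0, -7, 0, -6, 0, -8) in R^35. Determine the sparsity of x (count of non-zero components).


Non-zero positions: [0, 1, 4, 7, 9, 15, 16, 17, 18, 19, 23, 24, 25, 30, 32, 34].
Sparsity = 16.

16


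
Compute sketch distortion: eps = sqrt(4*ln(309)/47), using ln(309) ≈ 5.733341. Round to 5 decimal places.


ln(309) ≈ 5.733341.
4*ln(N)/m ≈ 4*5.733341/47 ≈ 0.48794391.
eps = sqrt(0.48794391) ≈ 0.6985298 ≈ 0.69853.

0.69853


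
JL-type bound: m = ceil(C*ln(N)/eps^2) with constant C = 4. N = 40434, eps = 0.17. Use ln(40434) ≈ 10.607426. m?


ln(40434) ≈ 10.607426.
eps^2 = 0.17^2 = 0.0289.
C*ln(N)/eps^2 ≈ 4*10.607426/0.0289 ≈ 1468.1558.
m = ceil(1468.1558) = 1469.

1469


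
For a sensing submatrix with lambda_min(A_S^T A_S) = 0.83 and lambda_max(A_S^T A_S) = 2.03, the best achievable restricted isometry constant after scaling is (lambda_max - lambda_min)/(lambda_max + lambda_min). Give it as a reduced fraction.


lambda_max - lambda_min = 2.03 - 0.83 = 1.20.
lambda_max + lambda_min = 2.03 + 0.83 = 2.86.
delta = 1.20/2.86 = 120/286 = 60/143.

60/143
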